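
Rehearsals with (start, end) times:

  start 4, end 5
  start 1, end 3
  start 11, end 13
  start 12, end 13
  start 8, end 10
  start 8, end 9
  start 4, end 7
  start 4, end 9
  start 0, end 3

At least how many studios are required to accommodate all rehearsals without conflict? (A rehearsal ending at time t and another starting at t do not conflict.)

3

The answer is the maximum number of intervals overlapping at any instant.
starts: [0, 1, 4, 4, 4, 8, 8, 11, 12]
ends:   [3, 3, 5, 7, 9, 9, 10, 13, 13]
s0→1 s1→2 e3→1 e3→0 s4→1 s4→2 s4→3  — peak 3.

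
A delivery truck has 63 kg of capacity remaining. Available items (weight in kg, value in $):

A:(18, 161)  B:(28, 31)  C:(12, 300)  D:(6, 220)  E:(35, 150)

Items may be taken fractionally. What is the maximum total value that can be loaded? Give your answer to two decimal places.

796.71

Greedy by value/weight ratio, highest first.
Ratios (sorted): D 36.67, C 25.00, A 8.94, E 4.29, B 1.11
take D (6 @ 220); take C (12 @ 300); take A (18 @ 161); take 27/35 of E → 115.71. Capacity used 63/63.
Total value = 796.71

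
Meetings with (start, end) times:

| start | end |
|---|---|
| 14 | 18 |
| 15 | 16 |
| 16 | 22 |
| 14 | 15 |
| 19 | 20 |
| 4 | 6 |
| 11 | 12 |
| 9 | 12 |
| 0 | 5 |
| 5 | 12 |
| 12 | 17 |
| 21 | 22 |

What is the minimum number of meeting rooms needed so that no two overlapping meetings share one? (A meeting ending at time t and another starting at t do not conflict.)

Events (time:±→running): 0:+→1 4:+→2 5:-→1 5:+→2 6:-→1 9:+→2 11:+→3 … peak 3.

3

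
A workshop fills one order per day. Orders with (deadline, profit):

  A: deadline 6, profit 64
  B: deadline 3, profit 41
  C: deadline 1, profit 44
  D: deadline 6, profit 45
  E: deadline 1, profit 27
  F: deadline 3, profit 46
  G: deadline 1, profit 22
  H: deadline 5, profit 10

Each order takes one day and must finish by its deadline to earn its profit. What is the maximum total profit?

Take jobs in profit order; each goes to the latest open slot no later than its deadline.
Profit order: A=64 F=46 D=45 C=44 B=41 E=27 G=22 H=10
Assign: A→slot 6, F→slot 3, D→slot 5, C→slot 1, B→slot 2, E skipped, G skipped, H→slot 4.
Slots: [1:C] [2:B] [3:F] [4:H] [5:D] [6:A]
Profit = 44 + 41 + 46 + 10 + 45 + 64 = 250

250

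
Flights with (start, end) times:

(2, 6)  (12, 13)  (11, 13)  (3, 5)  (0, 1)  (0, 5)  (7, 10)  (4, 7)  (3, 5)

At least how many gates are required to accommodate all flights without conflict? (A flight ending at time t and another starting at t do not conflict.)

5

Events (time:±→running): 0:+→1 0:+→2 1:-→1 2:+→2 3:+→3 3:+→4 4:+→5 … peak 5.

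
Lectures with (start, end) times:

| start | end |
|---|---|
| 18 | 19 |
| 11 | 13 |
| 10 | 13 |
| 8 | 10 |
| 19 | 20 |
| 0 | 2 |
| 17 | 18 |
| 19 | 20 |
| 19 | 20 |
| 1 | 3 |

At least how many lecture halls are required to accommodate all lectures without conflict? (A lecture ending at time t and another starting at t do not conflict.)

Events (time:±→running): 0:+→1 1:+→2 2:-→1 3:-→0 8:+→1 10:-→0 10:+→1 11:+→2 13:-→1 13:-→0 17:+→1 18:-→0 18:+→1 19:-→0 19:+→1 19:+→2 19:+→3 … peak 3.

3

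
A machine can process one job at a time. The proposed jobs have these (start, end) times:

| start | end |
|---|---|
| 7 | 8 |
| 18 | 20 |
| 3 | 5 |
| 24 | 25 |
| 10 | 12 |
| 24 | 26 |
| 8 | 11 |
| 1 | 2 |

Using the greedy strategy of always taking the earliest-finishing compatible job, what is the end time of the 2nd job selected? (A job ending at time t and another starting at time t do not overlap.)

5

By end time: (1,2), (3,5), (7,8), (8,11), (10,12), (18,20), (24,25), (24,26).
Pick (1,2); next start ≥ 2 → (3,5); next start ≥ 5 → (7,8); next start ≥ 8 → (8,11); next start ≥ 11 → (18,20); next start ≥ 20 → (24,25).
Selected: (1,2) (3,5) (7,8) (8,11) (18,20) (24,25)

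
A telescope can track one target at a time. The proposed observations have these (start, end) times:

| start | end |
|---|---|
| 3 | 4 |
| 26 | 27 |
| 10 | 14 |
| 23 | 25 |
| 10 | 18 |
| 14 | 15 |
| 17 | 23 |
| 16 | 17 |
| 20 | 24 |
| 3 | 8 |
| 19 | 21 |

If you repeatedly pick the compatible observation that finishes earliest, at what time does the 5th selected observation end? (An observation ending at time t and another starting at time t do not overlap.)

21

Greedy by earliest finish: after sorting by end time, pick each interval compatible with the last pick.
Sorted by end: (3,4)  (3,8)  (10,14)  (14,15)  (16,17)  (10,18)  (19,21)  (17,23)  (20,24)  (23,25)  (26,27)
take (3,4); skip (3,8); take (10,14); take (14,15); take (16,17); take (19,21); skip (17,23); skip (20,24); take (23,25); take (26,27).
Selected: (3,4) (10,14) (14,15) (16,17) (19,21) (23,25) (26,27)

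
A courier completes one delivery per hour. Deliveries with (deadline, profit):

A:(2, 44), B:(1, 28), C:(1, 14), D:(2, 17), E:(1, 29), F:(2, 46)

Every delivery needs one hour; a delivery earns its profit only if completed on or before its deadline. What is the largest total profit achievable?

By profit: F(d2,46), A(d2,44), E(d1,29), B(d1,28), D(d2,17), C(d1,14)
F→slot 2; A→slot 1; E skipped; B skipped; D skipped; C skipped.
Profit = 44 + 46 = 90

90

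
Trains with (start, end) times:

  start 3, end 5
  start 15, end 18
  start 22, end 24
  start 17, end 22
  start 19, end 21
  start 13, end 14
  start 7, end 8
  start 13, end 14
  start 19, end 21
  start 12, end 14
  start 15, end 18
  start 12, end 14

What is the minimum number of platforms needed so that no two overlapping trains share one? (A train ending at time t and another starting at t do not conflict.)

4

The answer is the maximum number of intervals overlapping at any instant.
starts: [3, 7, 12, 12, 13, 13, 15, 15, 17, 19, 19, 22]
ends:   [5, 8, 14, 14, 14, 14, 18, 18, 21, 21, 22, 24]
s3→1 e5→0 s7→1 e8→0 s12→1 s12→2 s13→3 s13→4  — peak 4.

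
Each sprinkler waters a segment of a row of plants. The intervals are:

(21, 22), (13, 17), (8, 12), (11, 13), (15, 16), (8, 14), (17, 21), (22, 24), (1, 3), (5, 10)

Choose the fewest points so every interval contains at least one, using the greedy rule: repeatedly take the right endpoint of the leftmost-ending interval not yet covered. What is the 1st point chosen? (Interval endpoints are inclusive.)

3

Process intervals by earliest right end; each time one isn't hit yet, stab at its right endpoint.
By right end: [1,3]  [5,10]  [8,12]  [11,13]  [8,14]  [15,16]  [13,17]  [17,21]  [21,22]  [22,24]
[1,3] uncovered → point at 3; [5,10] uncovered → point at 10; [11,13] uncovered → point at 13; [15,16] uncovered → point at 16; [17,21] uncovered → point at 21; [22,24] uncovered → point at 24.
Points: 3, 10, 13, 16, 21, 24 (6 total).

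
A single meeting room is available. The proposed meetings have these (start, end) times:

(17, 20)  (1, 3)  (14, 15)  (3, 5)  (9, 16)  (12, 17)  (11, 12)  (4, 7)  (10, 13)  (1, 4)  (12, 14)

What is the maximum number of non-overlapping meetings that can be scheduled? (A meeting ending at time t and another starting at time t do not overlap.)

Greedy by earliest finish: after sorting by end time, pick each interval compatible with the last pick.
Sorted by end: (1,3)  (1,4)  (3,5)  (4,7)  (11,12)  (10,13)  (12,14)  (14,15)  (9,16)  (12,17)  (17,20)
take (1,3); skip (1,4); take (3,5); take (11,12); take (12,14); take (14,15); take (17,20).
Selected 6 meetings.

6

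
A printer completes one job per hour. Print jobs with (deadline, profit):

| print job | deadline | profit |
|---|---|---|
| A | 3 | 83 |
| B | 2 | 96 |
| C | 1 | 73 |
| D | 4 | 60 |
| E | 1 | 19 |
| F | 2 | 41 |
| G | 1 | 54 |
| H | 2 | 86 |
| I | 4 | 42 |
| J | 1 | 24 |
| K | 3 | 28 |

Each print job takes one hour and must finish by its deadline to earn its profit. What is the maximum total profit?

Take jobs in profit order; each goes to the latest open slot no later than its deadline.
Profit order: B=96 H=86 A=83 C=73 D=60 G=54 I=42 F=41 K=28 J=24 E=19
Assign: B→slot 2, H→slot 1, A→slot 3, C skipped, D→slot 4, G skipped, I skipped, F skipped, K skipped, J skipped, E skipped.
Slots: [1:H] [2:B] [3:A] [4:D]
Profit = 86 + 96 + 83 + 60 = 325

325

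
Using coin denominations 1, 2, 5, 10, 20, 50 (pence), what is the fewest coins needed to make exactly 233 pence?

233 − 4×50→33 − 1×20→13 − 1×10→3 − 1×2→1 − 1×1→0
Total coins = 4 + 1 + 1 + 1 + 1 = 8

8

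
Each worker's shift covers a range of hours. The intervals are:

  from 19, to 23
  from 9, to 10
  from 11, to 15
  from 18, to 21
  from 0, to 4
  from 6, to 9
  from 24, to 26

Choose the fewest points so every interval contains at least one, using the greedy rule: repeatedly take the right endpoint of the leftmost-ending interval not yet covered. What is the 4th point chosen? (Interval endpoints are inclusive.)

Process intervals by earliest right end; each time one isn't hit yet, stab at its right endpoint.
Sorted: [0,4] [6,9] [9,10] [11,15] [18,21] [19,23] [24,26]
{[0,4]} hit by 4; {[6,9],[9,10]} hit by 9; {[11,15]} hit by 15; {[18,21],[19,23]} hit by 21; {[24,26]} hit by 26.
Points: 4, 9, 15, 21, 26 (5 total).

21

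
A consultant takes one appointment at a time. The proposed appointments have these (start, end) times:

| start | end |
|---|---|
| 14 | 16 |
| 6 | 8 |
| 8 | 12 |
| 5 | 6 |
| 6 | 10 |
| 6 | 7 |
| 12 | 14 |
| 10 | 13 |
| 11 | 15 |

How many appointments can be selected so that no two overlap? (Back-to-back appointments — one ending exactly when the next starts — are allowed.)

5

Greedy by earliest finish: after sorting by end time, pick each interval compatible with the last pick.
By end time: (5,6), (6,7), (6,8), (6,10), (8,12), (10,13), (12,14), (11,15), (14,16).
Pick (5,6); next start ≥ 6 → (6,7); next start ≥ 7 → (8,12); next start ≥ 12 → (12,14); next start ≥ 14 → (14,16).
Selected 5 appointments.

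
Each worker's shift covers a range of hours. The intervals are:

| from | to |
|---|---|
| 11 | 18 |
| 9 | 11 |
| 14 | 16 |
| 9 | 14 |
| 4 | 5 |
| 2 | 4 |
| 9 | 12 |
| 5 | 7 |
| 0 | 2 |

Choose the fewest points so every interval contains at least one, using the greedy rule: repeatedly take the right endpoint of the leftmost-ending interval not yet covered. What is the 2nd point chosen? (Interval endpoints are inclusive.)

5

Sorted: [0,2] [2,4] [4,5] [5,7] [9,11] [9,12] [9,14] [14,16] [11,18]
{[0,2],[2,4]} hit by 2; {[4,5],[5,7]} hit by 5; {[9,11],[9,12],[9,14]} hit by 11; {[14,16],[11,18]} hit by 16.
Points: 2, 5, 11, 16 (4 total).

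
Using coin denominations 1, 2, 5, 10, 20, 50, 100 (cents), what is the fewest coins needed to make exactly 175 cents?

4

Use the largest denomination that fits, subtract, and repeat.
175 = 1×100 + 1×50 + 1×20 + 1×5
Total coins = 1 + 1 + 1 + 1 = 4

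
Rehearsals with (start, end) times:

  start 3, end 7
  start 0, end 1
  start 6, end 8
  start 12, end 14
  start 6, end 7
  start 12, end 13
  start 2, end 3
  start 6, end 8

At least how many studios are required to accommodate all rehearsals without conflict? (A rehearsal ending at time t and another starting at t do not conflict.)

The answer is the maximum number of intervals overlapping at any instant.
starts: [0, 2, 3, 6, 6, 6, 12, 12]
ends:   [1, 3, 7, 7, 8, 8, 13, 14]
s0→1 e1→0 s2→1 e3→0 s3→1 s6→2 s6→3 s6→4  — peak 4.

4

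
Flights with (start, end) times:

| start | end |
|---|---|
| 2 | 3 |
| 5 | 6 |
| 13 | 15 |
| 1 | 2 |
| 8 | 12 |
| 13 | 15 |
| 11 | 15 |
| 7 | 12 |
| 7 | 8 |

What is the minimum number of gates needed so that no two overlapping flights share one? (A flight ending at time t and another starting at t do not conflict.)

starts: [1, 2, 5, 7, 7, 8, 11, 13, 13]
ends:   [2, 3, 6, 8, 12, 12, 15, 15, 15]
s1→1 e2→0 s2→1 e3→0 s5→1 e6→0 s7→1 s7→2 e8→1 s8→2 s11→3  — peak 3.

3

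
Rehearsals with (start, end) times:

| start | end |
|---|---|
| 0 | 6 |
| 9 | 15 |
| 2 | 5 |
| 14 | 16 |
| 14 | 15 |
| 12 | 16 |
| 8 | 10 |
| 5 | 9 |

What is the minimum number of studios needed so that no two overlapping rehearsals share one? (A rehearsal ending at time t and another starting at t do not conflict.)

Count concurrent intervals with a sweep; the peak is the room count.
starts: [0, 2, 5, 8, 9, 12, 14, 14]
ends:   [5, 6, 9, 10, 15, 15, 16, 16]
s0→1 s2→2 e5→1 s5→2 e6→1 s8→2 e9→1 s9→2 e10→1 s12→2 s14→3 s14→4  — peak 4.

4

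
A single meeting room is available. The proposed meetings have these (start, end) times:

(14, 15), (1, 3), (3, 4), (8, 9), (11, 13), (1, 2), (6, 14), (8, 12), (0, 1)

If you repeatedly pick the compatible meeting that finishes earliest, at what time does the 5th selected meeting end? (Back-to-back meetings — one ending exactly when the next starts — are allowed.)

By end time: (0,1), (1,2), (1,3), (3,4), (8,9), (8,12), (11,13), (6,14), (14,15).
Pick (0,1); next start ≥ 1 → (1,2); next start ≥ 2 → (3,4); next start ≥ 4 → (8,9); next start ≥ 9 → (11,13); next start ≥ 13 → (14,15).
Selected: (0,1) (1,2) (3,4) (8,9) (11,13) (14,15)

13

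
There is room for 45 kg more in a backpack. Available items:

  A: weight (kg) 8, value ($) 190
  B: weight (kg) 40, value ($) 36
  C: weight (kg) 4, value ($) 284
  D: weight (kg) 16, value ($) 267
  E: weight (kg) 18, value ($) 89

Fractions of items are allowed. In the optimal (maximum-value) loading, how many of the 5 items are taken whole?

3

Sort by value per unit weight and fill in that order.
Order: C (284/4=71.00) > A (190/8=23.75) > D (267/16=16.69) > E (89/18=4.94) > B (36/40=0.90)
Fill: take C (4 @ 284) → take A (8 @ 190) → take D (16 @ 267) → take 17/18 of E → 84.06; 45/45 used.
3 item(s) taken whole; one partial (take 17/18 of E).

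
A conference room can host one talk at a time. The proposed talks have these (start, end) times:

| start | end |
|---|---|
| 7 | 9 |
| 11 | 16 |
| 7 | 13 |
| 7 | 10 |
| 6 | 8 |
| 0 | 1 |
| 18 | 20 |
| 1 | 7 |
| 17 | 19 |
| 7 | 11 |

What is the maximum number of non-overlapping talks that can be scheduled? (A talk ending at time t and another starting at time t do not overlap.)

5

Greedy by earliest finish: after sorting by end time, pick each interval compatible with the last pick.
By end time: (0,1), (1,7), (6,8), (7,9), (7,10), (7,11), (7,13), (11,16), (17,19), (18,20).
Pick (0,1); next start ≥ 1 → (1,7); next start ≥ 7 → (7,9); next start ≥ 9 → (11,16); next start ≥ 16 → (17,19).
Selected 5 talks.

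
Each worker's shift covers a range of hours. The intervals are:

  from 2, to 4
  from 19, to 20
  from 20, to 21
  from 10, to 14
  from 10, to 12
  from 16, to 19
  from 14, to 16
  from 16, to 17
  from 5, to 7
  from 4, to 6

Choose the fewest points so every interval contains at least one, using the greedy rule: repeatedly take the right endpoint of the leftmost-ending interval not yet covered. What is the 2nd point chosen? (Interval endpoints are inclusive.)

Sort by right endpoint; whenever an interval is uncovered, place a point at its right end.
By right end: [2,4]  [4,6]  [5,7]  [10,12]  [10,14]  [14,16]  [16,17]  [16,19]  [19,20]  [20,21]
[2,4] uncovered → point at 4; [5,7] uncovered → point at 7; [10,12] uncovered → point at 12; [14,16] uncovered → point at 16; [19,20] uncovered → point at 20.
Points: 4, 7, 12, 16, 20 (5 total).

7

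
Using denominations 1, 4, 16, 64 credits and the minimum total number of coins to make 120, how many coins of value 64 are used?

1

Use the largest denomination that fits, subtract, and repeat.
120 = 1×64 + 3×16 + 2×4
Count of 64: 1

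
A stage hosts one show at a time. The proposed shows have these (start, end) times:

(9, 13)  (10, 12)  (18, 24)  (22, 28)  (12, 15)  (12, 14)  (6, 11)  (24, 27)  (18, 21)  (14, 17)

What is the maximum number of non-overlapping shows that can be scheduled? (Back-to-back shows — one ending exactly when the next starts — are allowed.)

5

By end time: (6,11), (10,12), (9,13), (12,14), (12,15), (14,17), (18,21), (18,24), (24,27), (22,28).
Pick (6,11); next start ≥ 11 → (12,14); next start ≥ 14 → (14,17); next start ≥ 17 → (18,21); next start ≥ 21 → (24,27).
Selected 5 shows.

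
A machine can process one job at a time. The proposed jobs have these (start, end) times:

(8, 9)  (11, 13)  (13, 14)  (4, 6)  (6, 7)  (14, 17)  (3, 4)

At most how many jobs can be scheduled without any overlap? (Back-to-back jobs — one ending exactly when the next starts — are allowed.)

Greedy by earliest finish: after sorting by end time, pick each interval compatible with the last pick.
Sorted by end: (3,4)  (4,6)  (6,7)  (8,9)  (11,13)  (13,14)  (14,17)
take (3,4); take (4,6); take (6,7); take (8,9); take (11,13); take (13,14); take (14,17).
Selected 7 jobs.

7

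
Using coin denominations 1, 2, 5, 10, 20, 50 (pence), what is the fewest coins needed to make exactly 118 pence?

Greedy: take as many of the largest coin as possible, then repeat with the remainder.
118 = 2×50 + 1×10 + 1×5 + 1×2 + 1×1
Total coins = 2 + 1 + 1 + 1 + 1 = 6

6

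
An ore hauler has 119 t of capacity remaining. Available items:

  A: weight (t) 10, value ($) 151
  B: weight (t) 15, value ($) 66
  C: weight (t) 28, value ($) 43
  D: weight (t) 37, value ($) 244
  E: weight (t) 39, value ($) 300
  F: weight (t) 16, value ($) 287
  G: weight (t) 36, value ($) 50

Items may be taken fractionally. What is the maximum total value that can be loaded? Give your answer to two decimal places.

Ratios (sorted): F 17.94, A 15.10, E 7.69, D 6.59, B 4.40, C 1.54, G 1.39
take F (16 @ 287); take A (10 @ 151); take E (39 @ 300); take D (37 @ 244); take B (15 @ 66); take 2/28 of C → 3.07. Capacity used 119/119.
Total value = 1051.07

1051.07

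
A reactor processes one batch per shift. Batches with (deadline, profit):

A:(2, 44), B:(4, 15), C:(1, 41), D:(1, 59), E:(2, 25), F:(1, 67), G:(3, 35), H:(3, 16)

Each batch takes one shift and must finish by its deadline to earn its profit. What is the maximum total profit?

Sort by profit descending; place each in the latest free slot ≤ its deadline.
By profit: F(d1,67), D(d1,59), A(d2,44), C(d1,41), G(d3,35), E(d2,25), H(d3,16), B(d4,15)
F→slot 1; D skipped; A→slot 2; C skipped; G→slot 3; E skipped; H skipped; B→slot 4.
Profit = 67 + 44 + 35 + 15 = 161

161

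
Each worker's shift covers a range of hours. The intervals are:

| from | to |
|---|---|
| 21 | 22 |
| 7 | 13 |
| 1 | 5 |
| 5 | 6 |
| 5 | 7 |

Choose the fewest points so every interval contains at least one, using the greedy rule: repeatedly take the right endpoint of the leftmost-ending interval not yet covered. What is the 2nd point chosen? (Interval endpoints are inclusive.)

13

Process intervals by earliest right end; each time one isn't hit yet, stab at its right endpoint.
By right end: [1,5]  [5,6]  [5,7]  [7,13]  [21,22]
[1,5] uncovered → point at 5; [7,13] uncovered → point at 13; [21,22] uncovered → point at 22.
Points: 5, 13, 22 (3 total).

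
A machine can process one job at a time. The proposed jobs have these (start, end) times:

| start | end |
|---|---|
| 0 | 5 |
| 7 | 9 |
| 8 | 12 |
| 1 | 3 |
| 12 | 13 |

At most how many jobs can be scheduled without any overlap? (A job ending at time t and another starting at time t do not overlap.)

Sort by end time and greedily take each interval whose start is ≥ the last chosen end.
Sorted by end: (1,3)  (0,5)  (7,9)  (8,12)  (12,13)
take (1,3); take (7,9); take (12,13).
Selected 3 jobs.

3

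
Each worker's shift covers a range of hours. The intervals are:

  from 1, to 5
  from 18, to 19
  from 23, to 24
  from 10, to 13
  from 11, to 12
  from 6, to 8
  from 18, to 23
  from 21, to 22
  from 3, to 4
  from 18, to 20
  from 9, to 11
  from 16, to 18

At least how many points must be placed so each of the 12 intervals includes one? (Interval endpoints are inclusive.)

6

Process intervals by earliest right end; each time one isn't hit yet, stab at its right endpoint.
By right end: [3,4]  [1,5]  [6,8]  [9,11]  [11,12]  [10,13]  [16,18]  [18,19]  [18,20]  [21,22]  [18,23]  [23,24]
[3,4] uncovered → point at 4; [6,8] uncovered → point at 8; [9,11] uncovered → point at 11; [16,18] uncovered → point at 18; [21,22] uncovered → point at 22; [23,24] uncovered → point at 24.
Points: 4, 8, 11, 18, 22, 24 (6 total).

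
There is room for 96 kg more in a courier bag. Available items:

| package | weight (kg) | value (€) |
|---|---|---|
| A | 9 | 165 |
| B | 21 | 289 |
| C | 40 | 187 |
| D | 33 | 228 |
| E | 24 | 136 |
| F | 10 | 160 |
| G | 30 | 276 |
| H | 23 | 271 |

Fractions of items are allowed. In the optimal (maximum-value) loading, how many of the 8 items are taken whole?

5

Sort by value per unit weight and fill in that order.
Order: A (165/9=18.33) > F (160/10=16.00) > B (289/21=13.76) > H (271/23=11.78) > G (276/30=9.20) > D (228/33=6.91) > E (136/24=5.67) > C (187/40=4.67)
Fill: take A (9 @ 165) → take F (10 @ 160) → take B (21 @ 289) → take H (23 @ 271) → take G (30 @ 276) → take 3/33 of D → 20.73; 96/96 used.
5 item(s) taken whole; one partial (take 3/33 of D).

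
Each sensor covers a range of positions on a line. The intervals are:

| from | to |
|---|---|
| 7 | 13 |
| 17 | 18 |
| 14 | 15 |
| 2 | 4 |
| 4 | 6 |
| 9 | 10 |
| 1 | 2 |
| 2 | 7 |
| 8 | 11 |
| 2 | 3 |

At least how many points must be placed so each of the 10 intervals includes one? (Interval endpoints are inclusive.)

Process intervals by earliest right end; each time one isn't hit yet, stab at its right endpoint.
Sorted: [1,2] [2,3] [2,4] [4,6] [2,7] [9,10] [8,11] [7,13] [14,15] [17,18]
{[1,2],[2,3],[2,4]} hit by 2; {[4,6],[2,7]} hit by 6; {[9,10],[8,11],[7,13]} hit by 10; {[14,15]} hit by 15; {[17,18]} hit by 18.
Points: 2, 6, 10, 15, 18 (5 total).

5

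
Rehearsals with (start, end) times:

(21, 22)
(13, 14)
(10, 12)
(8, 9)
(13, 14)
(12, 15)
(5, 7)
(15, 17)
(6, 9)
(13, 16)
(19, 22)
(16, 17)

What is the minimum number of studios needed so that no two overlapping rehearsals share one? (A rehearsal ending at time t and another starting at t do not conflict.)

4

starts: [5, 6, 8, 10, 12, 13, 13, 13, 15, 16, 19, 21]
ends:   [7, 9, 9, 12, 14, 14, 15, 16, 17, 17, 22, 22]
s5→1 s6→2 e7→1 s8→2 e9→1 e9→0 s10→1 e12→0 s12→1 s13→2 s13→3 s13→4  — peak 4.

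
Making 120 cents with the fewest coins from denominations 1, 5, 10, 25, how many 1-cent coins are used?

Greedy: take as many of the largest coin as possible, then repeat with the remainder.
120 − 4×25→20 − 2×10→0
Count of 1: 0

0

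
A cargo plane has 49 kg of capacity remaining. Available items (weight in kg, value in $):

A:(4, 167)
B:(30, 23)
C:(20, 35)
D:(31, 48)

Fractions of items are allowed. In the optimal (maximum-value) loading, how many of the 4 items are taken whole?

Greedy by value/weight ratio, highest first.
Order: A (167/4=41.75) > C (35/20=1.75) > D (48/31=1.55) > B (23/30=0.77)
Fill: take A (4 @ 167) → take C (20 @ 35) → take 25/31 of D → 38.71; 49/49 used.
2 item(s) taken whole; one partial (take 25/31 of D).

2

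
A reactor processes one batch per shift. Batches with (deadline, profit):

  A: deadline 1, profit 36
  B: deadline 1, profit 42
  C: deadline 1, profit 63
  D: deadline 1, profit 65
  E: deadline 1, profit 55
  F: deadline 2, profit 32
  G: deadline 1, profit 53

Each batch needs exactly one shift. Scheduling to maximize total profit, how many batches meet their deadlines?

Sort by profit descending; place each in the latest free slot ≤ its deadline.
Profit order: D=65 C=63 E=55 G=53 B=42 A=36 F=32
Assign: D→slot 1, C skipped, E skipped, G skipped, B skipped, A skipped, F→slot 2.
Slots: [1:D] [2:F]
2 of 7 scheduled.

2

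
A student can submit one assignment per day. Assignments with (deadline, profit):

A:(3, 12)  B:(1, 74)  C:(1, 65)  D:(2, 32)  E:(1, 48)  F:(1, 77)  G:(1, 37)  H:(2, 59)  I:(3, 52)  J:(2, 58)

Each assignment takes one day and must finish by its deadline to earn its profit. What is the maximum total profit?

Take jobs in profit order; each goes to the latest open slot no later than its deadline.
Profit order: F=77 B=74 C=65 H=59 J=58 I=52 E=48 G=37 D=32 A=12
Assign: F→slot 1, B skipped, C skipped, H→slot 2, J skipped, I→slot 3, E skipped, G skipped, D skipped, A skipped.
Slots: [1:F] [2:H] [3:I]
Profit = 77 + 59 + 52 = 188

188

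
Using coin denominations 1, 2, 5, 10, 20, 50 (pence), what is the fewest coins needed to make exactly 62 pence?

3

Use the largest denomination that fits, subtract, and repeat.
62 − 1×50→12 − 1×10→2 − 1×2→0
Total coins = 1 + 1 + 1 = 3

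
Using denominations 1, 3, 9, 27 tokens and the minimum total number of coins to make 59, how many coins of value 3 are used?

1

59 = 2×27 + 1×3 + 2×1
Count of 3: 1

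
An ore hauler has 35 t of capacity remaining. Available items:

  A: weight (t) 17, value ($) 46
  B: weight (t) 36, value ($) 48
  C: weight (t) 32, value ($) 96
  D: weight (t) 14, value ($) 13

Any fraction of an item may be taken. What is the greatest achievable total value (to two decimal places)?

104.12

Sort by value per unit weight and fill in that order.
Ratios (sorted): C 3.00, A 2.71, B 1.33, D 0.93
take C (32 @ 96); take 3/17 of A → 8.12. Capacity used 35/35.
Total value = 104.12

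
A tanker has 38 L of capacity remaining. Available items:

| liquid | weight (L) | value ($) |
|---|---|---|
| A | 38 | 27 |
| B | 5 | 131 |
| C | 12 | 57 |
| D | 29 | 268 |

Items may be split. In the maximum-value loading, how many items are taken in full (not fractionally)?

Order: B (131/5=26.20) > D (268/29=9.24) > C (57/12=4.75) > A (27/38=0.71)
Fill: take B (5 @ 131) → take D (29 @ 268) → take 4/12 of C → 19.00; 38/38 used.
2 item(s) taken whole; one partial (take 4/12 of C).

2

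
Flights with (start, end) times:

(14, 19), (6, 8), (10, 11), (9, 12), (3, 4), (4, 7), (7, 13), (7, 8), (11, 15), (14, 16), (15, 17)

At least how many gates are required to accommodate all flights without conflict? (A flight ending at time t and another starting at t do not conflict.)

3

Count concurrent intervals with a sweep; the peak is the room count.
starts: [3, 4, 6, 7, 7, 9, 10, 11, 14, 14, 15]
ends:   [4, 7, 8, 8, 11, 12, 13, 15, 16, 17, 19]
s3→1 e4→0 s4→1 s6→2 e7→1 s7→2 s7→3  — peak 3.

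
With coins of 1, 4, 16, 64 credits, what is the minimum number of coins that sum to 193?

Greedy: take as many of the largest coin as possible, then repeat with the remainder.
193 = 3×64 + 1×1
Total coins = 3 + 1 = 4

4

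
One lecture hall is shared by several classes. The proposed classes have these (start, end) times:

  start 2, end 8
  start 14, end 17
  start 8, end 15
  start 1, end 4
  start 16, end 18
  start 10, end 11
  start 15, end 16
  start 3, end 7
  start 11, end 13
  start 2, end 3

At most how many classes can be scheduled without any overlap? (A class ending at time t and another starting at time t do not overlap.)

6

Order by finish time; keep every interval that doesn't clash with the previous kept one.
Sorted by end: (2,3)  (1,4)  (3,7)  (2,8)  (10,11)  (11,13)  (8,15)  (15,16)  (14,17)  (16,18)
take (2,3); skip (1,4); take (3,7); take (10,11); take (11,13); take (15,16); take (16,18).
Selected 6 classes.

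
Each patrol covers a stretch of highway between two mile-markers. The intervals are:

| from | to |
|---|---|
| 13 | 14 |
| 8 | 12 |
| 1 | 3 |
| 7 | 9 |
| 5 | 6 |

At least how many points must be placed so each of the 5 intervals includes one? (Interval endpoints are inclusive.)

Process intervals by earliest right end; each time one isn't hit yet, stab at its right endpoint.
Sorted: [1,3] [5,6] [7,9] [8,12] [13,14]
{[1,3]} hit by 3; {[5,6]} hit by 6; {[7,9],[8,12]} hit by 9; {[13,14]} hit by 14.
Points: 3, 6, 9, 14 (4 total).

4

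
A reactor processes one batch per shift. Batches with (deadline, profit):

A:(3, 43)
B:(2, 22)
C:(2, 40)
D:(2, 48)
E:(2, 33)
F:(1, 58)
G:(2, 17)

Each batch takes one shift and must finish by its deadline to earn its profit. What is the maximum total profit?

Take jobs in profit order; each goes to the latest open slot no later than its deadline.
Profit order: F=58 D=48 A=43 C=40 E=33 B=22 G=17
Assign: F→slot 1, D→slot 2, A→slot 3, C skipped, E skipped, B skipped, G skipped.
Slots: [1:F] [2:D] [3:A]
Profit = 58 + 48 + 43 = 149

149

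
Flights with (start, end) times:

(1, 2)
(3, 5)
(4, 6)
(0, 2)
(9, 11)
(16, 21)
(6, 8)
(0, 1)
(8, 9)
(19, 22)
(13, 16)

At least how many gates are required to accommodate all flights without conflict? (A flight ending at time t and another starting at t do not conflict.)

The answer is the maximum number of intervals overlapping at any instant.
Events (time:±→running): 0:+→1 0:+→2 … peak 2.

2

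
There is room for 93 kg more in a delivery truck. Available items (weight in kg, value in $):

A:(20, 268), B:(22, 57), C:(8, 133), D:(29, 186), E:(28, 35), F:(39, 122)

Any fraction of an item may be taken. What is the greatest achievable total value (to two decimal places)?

699.62

Ratios (sorted): C 16.62, A 13.40, D 6.41, F 3.13, B 2.59, E 1.25
take C (8 @ 133); take A (20 @ 268); take D (29 @ 186); take 36/39 of F → 112.62. Capacity used 93/93.
Total value = 699.62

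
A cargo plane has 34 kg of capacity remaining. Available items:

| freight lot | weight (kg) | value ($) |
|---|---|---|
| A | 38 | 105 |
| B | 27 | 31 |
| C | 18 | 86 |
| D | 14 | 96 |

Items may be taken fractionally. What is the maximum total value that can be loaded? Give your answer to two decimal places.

Order: D (96/14=6.86) > C (86/18=4.78) > A (105/38=2.76) > B (31/27=1.15)
Fill: take D (14 @ 96) → take C (18 @ 86) → take 2/38 of A → 5.53; 34/34 used.
Total value = 187.53

187.53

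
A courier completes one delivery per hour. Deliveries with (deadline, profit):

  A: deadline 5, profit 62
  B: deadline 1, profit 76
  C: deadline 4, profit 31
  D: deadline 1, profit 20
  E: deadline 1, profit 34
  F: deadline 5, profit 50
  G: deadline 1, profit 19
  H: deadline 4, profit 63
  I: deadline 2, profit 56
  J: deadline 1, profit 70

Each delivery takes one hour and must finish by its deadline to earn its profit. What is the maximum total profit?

Profit order: B=76 J=70 H=63 A=62 I=56 F=50 E=34 C=31 D=20 G=19
Assign: B→slot 1, J skipped, H→slot 4, A→slot 5, I→slot 2, F→slot 3, E skipped, C skipped, D skipped, G skipped.
Slots: [1:B] [2:I] [3:F] [4:H] [5:A]
Profit = 76 + 56 + 50 + 63 + 62 = 307

307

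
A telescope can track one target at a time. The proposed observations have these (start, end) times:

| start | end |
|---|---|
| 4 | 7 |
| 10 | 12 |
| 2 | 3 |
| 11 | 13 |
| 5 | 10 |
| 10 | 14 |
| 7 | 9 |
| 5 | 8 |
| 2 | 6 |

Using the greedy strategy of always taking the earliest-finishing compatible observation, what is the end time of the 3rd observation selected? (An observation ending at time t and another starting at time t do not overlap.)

9

Sorted by end: (2,3)  (2,6)  (4,7)  (5,8)  (7,9)  (5,10)  (10,12)  (11,13)  (10,14)
take (2,3); take (4,7); skip (5,8); take (7,9); take (10,12).
Selected: (2,3) (4,7) (7,9) (10,12)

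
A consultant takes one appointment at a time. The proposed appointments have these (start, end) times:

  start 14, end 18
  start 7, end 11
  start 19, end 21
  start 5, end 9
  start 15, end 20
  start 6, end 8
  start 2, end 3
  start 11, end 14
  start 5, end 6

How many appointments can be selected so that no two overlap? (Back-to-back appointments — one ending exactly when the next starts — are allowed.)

6

Order by finish time; keep every interval that doesn't clash with the previous kept one.
By end time: (2,3), (5,6), (6,8), (5,9), (7,11), (11,14), (14,18), (15,20), (19,21).
Pick (2,3); next start ≥ 3 → (5,6); next start ≥ 6 → (6,8); next start ≥ 8 → (11,14); next start ≥ 14 → (14,18); next start ≥ 18 → (19,21).
Selected 6 appointments.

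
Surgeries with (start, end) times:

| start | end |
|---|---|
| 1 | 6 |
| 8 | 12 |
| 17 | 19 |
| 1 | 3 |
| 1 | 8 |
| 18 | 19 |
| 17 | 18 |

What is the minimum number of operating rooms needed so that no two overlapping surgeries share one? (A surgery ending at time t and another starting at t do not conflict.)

3

Count concurrent intervals with a sweep; the peak is the room count.
starts: [1, 1, 1, 8, 17, 17, 18]
ends:   [3, 6, 8, 12, 18, 19, 19]
s1→1 s1→2 s1→3  — peak 3.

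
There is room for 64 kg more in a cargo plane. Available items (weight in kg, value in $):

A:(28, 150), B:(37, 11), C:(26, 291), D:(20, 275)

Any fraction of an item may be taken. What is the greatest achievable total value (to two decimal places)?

662.43

Sort by value per unit weight and fill in that order.
Order: D (275/20=13.75) > C (291/26=11.19) > A (150/28=5.36) > B (11/37=0.30)
Fill: take D (20 @ 275) → take C (26 @ 291) → take 18/28 of A → 96.43; 64/64 used.
Total value = 662.43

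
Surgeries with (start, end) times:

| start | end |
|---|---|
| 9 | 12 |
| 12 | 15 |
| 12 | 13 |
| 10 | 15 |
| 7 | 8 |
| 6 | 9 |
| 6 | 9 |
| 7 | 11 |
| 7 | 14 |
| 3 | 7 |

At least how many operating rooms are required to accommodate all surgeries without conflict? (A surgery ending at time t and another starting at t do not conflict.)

5

The answer is the maximum number of intervals overlapping at any instant.
starts: [3, 6, 6, 7, 7, 7, 9, 10, 12, 12]
ends:   [7, 8, 9, 9, 11, 12, 13, 14, 15, 15]
s3→1 s6→2 s6→3 e7→2 s7→3 s7→4 s7→5  — peak 5.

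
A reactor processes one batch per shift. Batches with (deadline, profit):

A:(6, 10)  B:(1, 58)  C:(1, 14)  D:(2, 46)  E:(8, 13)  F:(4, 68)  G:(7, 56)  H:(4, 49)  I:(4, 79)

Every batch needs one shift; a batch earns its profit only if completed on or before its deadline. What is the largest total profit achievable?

333

Sort by profit descending; place each in the latest free slot ≤ its deadline.
By profit: I(d4,79), F(d4,68), B(d1,58), G(d7,56), H(d4,49), D(d2,46), C(d1,14), E(d8,13), A(d6,10)
I→slot 4; F→slot 3; B→slot 1; G→slot 7; H→slot 2; D skipped; C skipped; E→slot 8; A→slot 6.
Profit = 58 + 49 + 68 + 79 + 10 + 56 + 13 = 333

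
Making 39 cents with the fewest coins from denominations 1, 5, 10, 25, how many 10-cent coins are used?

1

Use the largest denomination that fits, subtract, and repeat.
39 = 1×25 + 1×10 + 4×1
Count of 10: 1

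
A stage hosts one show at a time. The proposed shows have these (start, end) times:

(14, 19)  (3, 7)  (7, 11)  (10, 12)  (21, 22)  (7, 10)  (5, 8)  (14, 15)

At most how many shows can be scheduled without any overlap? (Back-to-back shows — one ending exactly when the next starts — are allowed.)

Order by finish time; keep every interval that doesn't clash with the previous kept one.
Sorted by end: (3,7)  (5,8)  (7,10)  (7,11)  (10,12)  (14,15)  (14,19)  (21,22)
take (3,7); take (7,10); skip (7,11); take (10,12); take (14,15); take (21,22).
Selected 5 shows.

5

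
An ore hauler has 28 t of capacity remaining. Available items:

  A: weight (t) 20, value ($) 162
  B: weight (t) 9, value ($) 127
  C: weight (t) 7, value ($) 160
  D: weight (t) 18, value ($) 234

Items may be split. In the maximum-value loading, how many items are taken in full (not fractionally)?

Order: C (160/7=22.86) > B (127/9=14.11) > D (234/18=13.00) > A (162/20=8.10)
Fill: take C (7 @ 160) → take B (9 @ 127) → take 12/18 of D → 156.00; 28/28 used.
2 item(s) taken whole; one partial (take 12/18 of D).

2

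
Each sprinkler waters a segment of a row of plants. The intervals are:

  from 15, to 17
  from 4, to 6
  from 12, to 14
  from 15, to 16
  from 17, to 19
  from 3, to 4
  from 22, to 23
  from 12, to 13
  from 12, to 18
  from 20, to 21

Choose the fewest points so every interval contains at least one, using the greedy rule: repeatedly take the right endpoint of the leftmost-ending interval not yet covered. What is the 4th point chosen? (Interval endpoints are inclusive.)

19

Process intervals by earliest right end; each time one isn't hit yet, stab at its right endpoint.
By right end: [3,4]  [4,6]  [12,13]  [12,14]  [15,16]  [15,17]  [12,18]  [17,19]  [20,21]  [22,23]
[3,4] uncovered → point at 4; [12,13] uncovered → point at 13; [15,16] uncovered → point at 16; [17,19] uncovered → point at 19; [20,21] uncovered → point at 21; [22,23] uncovered → point at 23.
Points: 4, 13, 16, 19, 21, 23 (6 total).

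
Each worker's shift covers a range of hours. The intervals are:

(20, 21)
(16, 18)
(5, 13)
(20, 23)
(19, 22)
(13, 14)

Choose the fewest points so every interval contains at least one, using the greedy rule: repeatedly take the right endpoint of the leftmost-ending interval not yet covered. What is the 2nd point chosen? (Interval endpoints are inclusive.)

By right end: [5,13]  [13,14]  [16,18]  [20,21]  [19,22]  [20,23]
[5,13] uncovered → point at 13; [16,18] uncovered → point at 18; [20,21] uncovered → point at 21.
Points: 13, 18, 21 (3 total).

18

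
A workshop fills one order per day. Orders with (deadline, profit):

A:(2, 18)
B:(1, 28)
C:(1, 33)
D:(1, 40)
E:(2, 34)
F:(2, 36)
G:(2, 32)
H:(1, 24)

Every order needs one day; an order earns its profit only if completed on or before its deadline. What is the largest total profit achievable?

By profit: D(d1,40), F(d2,36), E(d2,34), C(d1,33), G(d2,32), B(d1,28), H(d1,24), A(d2,18)
D→slot 1; F→slot 2; E skipped; C skipped; G skipped; B skipped; H skipped; A skipped.
Profit = 40 + 36 = 76

76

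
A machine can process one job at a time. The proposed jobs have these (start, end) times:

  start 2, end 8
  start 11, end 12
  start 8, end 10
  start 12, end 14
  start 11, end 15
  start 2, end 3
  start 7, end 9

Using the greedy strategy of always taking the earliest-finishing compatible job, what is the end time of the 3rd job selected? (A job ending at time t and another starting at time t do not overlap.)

Order by finish time; keep every interval that doesn't clash with the previous kept one.
By end time: (2,3), (2,8), (7,9), (8,10), (11,12), (12,14), (11,15).
Pick (2,3); next start ≥ 3 → (7,9); next start ≥ 9 → (11,12); next start ≥ 12 → (12,14).
Selected: (2,3) (7,9) (11,12) (12,14)

12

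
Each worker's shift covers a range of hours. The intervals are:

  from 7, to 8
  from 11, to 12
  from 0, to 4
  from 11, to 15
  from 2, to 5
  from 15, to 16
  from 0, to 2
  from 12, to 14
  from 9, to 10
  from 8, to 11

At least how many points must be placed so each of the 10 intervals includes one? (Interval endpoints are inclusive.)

By right end: [0,2]  [0,4]  [2,5]  [7,8]  [9,10]  [8,11]  [11,12]  [12,14]  [11,15]  [15,16]
[0,2] uncovered → point at 2; [7,8] uncovered → point at 8; [9,10] uncovered → point at 10; [11,12] uncovered → point at 12; [15,16] uncovered → point at 16.
Points: 2, 8, 10, 12, 16 (5 total).

5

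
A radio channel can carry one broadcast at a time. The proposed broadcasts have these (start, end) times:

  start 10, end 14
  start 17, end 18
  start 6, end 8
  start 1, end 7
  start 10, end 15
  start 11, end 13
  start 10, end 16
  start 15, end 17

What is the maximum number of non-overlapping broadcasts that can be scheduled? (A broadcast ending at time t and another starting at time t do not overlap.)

4

Sort by end time and greedily take each interval whose start is ≥ the last chosen end.
By end time: (1,7), (6,8), (11,13), (10,14), (10,15), (10,16), (15,17), (17,18).
Pick (1,7); next start ≥ 7 → (11,13); next start ≥ 13 → (15,17); next start ≥ 17 → (17,18).
Selected 4 broadcasts.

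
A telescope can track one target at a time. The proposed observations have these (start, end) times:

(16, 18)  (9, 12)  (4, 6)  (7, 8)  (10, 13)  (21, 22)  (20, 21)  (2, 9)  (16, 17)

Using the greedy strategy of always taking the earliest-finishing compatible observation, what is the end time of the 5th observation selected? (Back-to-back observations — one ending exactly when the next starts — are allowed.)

21

Sorted by end: (4,6)  (7,8)  (2,9)  (9,12)  (10,13)  (16,17)  (16,18)  (20,21)  (21,22)
take (4,6); take (7,8); take (9,12); take (16,17); take (20,21); take (21,22).
Selected: (4,6) (7,8) (9,12) (16,17) (20,21) (21,22)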